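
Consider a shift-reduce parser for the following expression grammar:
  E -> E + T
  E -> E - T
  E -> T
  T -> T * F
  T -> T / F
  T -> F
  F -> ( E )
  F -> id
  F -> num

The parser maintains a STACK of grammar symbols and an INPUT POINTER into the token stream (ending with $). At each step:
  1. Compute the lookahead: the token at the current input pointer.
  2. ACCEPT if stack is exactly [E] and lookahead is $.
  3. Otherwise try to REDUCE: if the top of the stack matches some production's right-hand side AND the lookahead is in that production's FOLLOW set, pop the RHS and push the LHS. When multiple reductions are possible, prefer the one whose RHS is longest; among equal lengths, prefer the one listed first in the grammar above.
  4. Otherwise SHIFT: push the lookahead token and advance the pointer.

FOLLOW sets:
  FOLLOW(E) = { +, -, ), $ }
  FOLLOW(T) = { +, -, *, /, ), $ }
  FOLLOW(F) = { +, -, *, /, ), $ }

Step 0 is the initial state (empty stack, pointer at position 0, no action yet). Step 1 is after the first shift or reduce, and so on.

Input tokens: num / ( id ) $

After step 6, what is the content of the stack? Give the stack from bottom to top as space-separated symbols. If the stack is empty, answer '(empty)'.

Answer: T / ( id

Derivation:
Step 1: shift num. Stack=[num] ptr=1 lookahead=/ remaining=[/ ( id ) $]
Step 2: reduce F->num. Stack=[F] ptr=1 lookahead=/ remaining=[/ ( id ) $]
Step 3: reduce T->F. Stack=[T] ptr=1 lookahead=/ remaining=[/ ( id ) $]
Step 4: shift /. Stack=[T /] ptr=2 lookahead=( remaining=[( id ) $]
Step 5: shift (. Stack=[T / (] ptr=3 lookahead=id remaining=[id ) $]
Step 6: shift id. Stack=[T / ( id] ptr=4 lookahead=) remaining=[) $]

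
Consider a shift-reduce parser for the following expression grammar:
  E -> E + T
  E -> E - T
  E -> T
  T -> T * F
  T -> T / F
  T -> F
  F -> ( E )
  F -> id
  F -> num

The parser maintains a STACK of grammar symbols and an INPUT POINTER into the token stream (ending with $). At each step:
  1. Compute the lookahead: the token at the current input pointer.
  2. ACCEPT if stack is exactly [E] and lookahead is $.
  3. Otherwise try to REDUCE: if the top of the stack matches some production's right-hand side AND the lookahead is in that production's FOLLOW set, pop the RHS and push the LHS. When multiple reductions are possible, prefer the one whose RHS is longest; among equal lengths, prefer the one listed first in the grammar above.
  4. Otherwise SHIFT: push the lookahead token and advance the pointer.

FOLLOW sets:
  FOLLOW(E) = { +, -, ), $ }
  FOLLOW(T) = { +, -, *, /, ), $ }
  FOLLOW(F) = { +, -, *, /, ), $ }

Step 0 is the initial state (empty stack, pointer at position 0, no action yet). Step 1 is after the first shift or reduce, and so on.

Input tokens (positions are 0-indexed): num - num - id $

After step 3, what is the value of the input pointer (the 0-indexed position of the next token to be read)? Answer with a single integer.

Answer: 1

Derivation:
Step 1: shift num. Stack=[num] ptr=1 lookahead=- remaining=[- num - id $]
Step 2: reduce F->num. Stack=[F] ptr=1 lookahead=- remaining=[- num - id $]
Step 3: reduce T->F. Stack=[T] ptr=1 lookahead=- remaining=[- num - id $]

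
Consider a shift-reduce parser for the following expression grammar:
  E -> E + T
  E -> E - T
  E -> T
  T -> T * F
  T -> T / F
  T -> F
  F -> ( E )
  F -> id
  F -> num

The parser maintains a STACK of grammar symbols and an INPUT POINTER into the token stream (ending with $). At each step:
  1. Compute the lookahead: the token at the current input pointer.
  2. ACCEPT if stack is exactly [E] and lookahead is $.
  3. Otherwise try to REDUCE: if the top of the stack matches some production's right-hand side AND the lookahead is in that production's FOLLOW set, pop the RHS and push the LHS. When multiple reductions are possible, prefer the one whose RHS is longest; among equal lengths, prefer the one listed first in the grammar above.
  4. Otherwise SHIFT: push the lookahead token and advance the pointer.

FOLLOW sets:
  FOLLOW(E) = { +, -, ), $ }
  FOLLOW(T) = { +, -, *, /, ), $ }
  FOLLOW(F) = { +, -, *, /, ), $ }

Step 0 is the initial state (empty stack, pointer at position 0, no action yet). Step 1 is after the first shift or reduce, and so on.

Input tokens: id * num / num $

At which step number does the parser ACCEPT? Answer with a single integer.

Step 1: shift id. Stack=[id] ptr=1 lookahead=* remaining=[* num / num $]
Step 2: reduce F->id. Stack=[F] ptr=1 lookahead=* remaining=[* num / num $]
Step 3: reduce T->F. Stack=[T] ptr=1 lookahead=* remaining=[* num / num $]
Step 4: shift *. Stack=[T *] ptr=2 lookahead=num remaining=[num / num $]
Step 5: shift num. Stack=[T * num] ptr=3 lookahead=/ remaining=[/ num $]
Step 6: reduce F->num. Stack=[T * F] ptr=3 lookahead=/ remaining=[/ num $]
Step 7: reduce T->T * F. Stack=[T] ptr=3 lookahead=/ remaining=[/ num $]
Step 8: shift /. Stack=[T /] ptr=4 lookahead=num remaining=[num $]
Step 9: shift num. Stack=[T / num] ptr=5 lookahead=$ remaining=[$]
Step 10: reduce F->num. Stack=[T / F] ptr=5 lookahead=$ remaining=[$]
Step 11: reduce T->T / F. Stack=[T] ptr=5 lookahead=$ remaining=[$]
Step 12: reduce E->T. Stack=[E] ptr=5 lookahead=$ remaining=[$]
Step 13: accept. Stack=[E] ptr=5 lookahead=$ remaining=[$]

Answer: 13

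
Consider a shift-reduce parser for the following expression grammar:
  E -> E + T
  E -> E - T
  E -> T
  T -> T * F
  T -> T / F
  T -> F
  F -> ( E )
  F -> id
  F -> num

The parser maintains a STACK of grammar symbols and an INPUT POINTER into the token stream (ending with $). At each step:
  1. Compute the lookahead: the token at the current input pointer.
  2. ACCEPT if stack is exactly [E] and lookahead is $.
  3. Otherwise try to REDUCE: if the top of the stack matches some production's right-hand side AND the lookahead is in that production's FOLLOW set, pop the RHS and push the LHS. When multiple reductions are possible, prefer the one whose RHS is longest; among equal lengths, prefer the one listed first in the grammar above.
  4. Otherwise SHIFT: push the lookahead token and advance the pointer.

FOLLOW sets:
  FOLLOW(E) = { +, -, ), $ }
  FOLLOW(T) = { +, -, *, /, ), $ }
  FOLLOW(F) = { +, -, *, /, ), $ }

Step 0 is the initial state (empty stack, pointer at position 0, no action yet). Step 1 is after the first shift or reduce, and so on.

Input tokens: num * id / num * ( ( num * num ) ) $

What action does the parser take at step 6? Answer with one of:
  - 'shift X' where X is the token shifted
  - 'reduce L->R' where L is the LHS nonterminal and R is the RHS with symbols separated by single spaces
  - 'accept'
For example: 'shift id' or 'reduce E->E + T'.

Step 1: shift num. Stack=[num] ptr=1 lookahead=* remaining=[* id / num * ( ( num * num ) ) $]
Step 2: reduce F->num. Stack=[F] ptr=1 lookahead=* remaining=[* id / num * ( ( num * num ) ) $]
Step 3: reduce T->F. Stack=[T] ptr=1 lookahead=* remaining=[* id / num * ( ( num * num ) ) $]
Step 4: shift *. Stack=[T *] ptr=2 lookahead=id remaining=[id / num * ( ( num * num ) ) $]
Step 5: shift id. Stack=[T * id] ptr=3 lookahead=/ remaining=[/ num * ( ( num * num ) ) $]
Step 6: reduce F->id. Stack=[T * F] ptr=3 lookahead=/ remaining=[/ num * ( ( num * num ) ) $]

Answer: reduce F->id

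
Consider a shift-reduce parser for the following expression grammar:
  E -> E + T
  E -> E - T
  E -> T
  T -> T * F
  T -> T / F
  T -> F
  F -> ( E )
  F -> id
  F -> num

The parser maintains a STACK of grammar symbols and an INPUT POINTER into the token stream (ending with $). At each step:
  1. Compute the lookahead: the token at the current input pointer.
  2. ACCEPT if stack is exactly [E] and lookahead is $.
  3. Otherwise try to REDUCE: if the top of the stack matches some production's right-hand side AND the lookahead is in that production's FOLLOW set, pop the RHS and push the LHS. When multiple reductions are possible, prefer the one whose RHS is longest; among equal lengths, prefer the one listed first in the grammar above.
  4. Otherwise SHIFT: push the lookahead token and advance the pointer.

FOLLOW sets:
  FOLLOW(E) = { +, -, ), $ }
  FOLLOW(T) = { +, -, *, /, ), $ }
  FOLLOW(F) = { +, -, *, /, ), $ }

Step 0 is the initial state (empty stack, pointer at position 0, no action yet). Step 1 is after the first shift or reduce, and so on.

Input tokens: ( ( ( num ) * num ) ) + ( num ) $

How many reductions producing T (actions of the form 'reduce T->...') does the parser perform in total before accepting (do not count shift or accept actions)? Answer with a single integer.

Answer: 7

Derivation:
Step 1: shift (. Stack=[(] ptr=1 lookahead=( remaining=[( ( num ) * num ) ) + ( num ) $]
Step 2: shift (. Stack=[( (] ptr=2 lookahead=( remaining=[( num ) * num ) ) + ( num ) $]
Step 3: shift (. Stack=[( ( (] ptr=3 lookahead=num remaining=[num ) * num ) ) + ( num ) $]
Step 4: shift num. Stack=[( ( ( num] ptr=4 lookahead=) remaining=[) * num ) ) + ( num ) $]
Step 5: reduce F->num. Stack=[( ( ( F] ptr=4 lookahead=) remaining=[) * num ) ) + ( num ) $]
Step 6: reduce T->F. Stack=[( ( ( T] ptr=4 lookahead=) remaining=[) * num ) ) + ( num ) $]
Step 7: reduce E->T. Stack=[( ( ( E] ptr=4 lookahead=) remaining=[) * num ) ) + ( num ) $]
Step 8: shift ). Stack=[( ( ( E )] ptr=5 lookahead=* remaining=[* num ) ) + ( num ) $]
Step 9: reduce F->( E ). Stack=[( ( F] ptr=5 lookahead=* remaining=[* num ) ) + ( num ) $]
Step 10: reduce T->F. Stack=[( ( T] ptr=5 lookahead=* remaining=[* num ) ) + ( num ) $]
Step 11: shift *. Stack=[( ( T *] ptr=6 lookahead=num remaining=[num ) ) + ( num ) $]
Step 12: shift num. Stack=[( ( T * num] ptr=7 lookahead=) remaining=[) ) + ( num ) $]
Step 13: reduce F->num. Stack=[( ( T * F] ptr=7 lookahead=) remaining=[) ) + ( num ) $]
Step 14: reduce T->T * F. Stack=[( ( T] ptr=7 lookahead=) remaining=[) ) + ( num ) $]
Step 15: reduce E->T. Stack=[( ( E] ptr=7 lookahead=) remaining=[) ) + ( num ) $]
Step 16: shift ). Stack=[( ( E )] ptr=8 lookahead=) remaining=[) + ( num ) $]
Step 17: reduce F->( E ). Stack=[( F] ptr=8 lookahead=) remaining=[) + ( num ) $]
Step 18: reduce T->F. Stack=[( T] ptr=8 lookahead=) remaining=[) + ( num ) $]
Step 19: reduce E->T. Stack=[( E] ptr=8 lookahead=) remaining=[) + ( num ) $]
Step 20: shift ). Stack=[( E )] ptr=9 lookahead=+ remaining=[+ ( num ) $]
Step 21: reduce F->( E ). Stack=[F] ptr=9 lookahead=+ remaining=[+ ( num ) $]
Step 22: reduce T->F. Stack=[T] ptr=9 lookahead=+ remaining=[+ ( num ) $]
Step 23: reduce E->T. Stack=[E] ptr=9 lookahead=+ remaining=[+ ( num ) $]
Step 24: shift +. Stack=[E +] ptr=10 lookahead=( remaining=[( num ) $]
Step 25: shift (. Stack=[E + (] ptr=11 lookahead=num remaining=[num ) $]
Step 26: shift num. Stack=[E + ( num] ptr=12 lookahead=) remaining=[) $]
Step 27: reduce F->num. Stack=[E + ( F] ptr=12 lookahead=) remaining=[) $]
Step 28: reduce T->F. Stack=[E + ( T] ptr=12 lookahead=) remaining=[) $]
Step 29: reduce E->T. Stack=[E + ( E] ptr=12 lookahead=) remaining=[) $]
Step 30: shift ). Stack=[E + ( E )] ptr=13 lookahead=$ remaining=[$]
Step 31: reduce F->( E ). Stack=[E + F] ptr=13 lookahead=$ remaining=[$]
Step 32: reduce T->F. Stack=[E + T] ptr=13 lookahead=$ remaining=[$]
Step 33: reduce E->E + T. Stack=[E] ptr=13 lookahead=$ remaining=[$]
Step 34: accept. Stack=[E] ptr=13 lookahead=$ remaining=[$]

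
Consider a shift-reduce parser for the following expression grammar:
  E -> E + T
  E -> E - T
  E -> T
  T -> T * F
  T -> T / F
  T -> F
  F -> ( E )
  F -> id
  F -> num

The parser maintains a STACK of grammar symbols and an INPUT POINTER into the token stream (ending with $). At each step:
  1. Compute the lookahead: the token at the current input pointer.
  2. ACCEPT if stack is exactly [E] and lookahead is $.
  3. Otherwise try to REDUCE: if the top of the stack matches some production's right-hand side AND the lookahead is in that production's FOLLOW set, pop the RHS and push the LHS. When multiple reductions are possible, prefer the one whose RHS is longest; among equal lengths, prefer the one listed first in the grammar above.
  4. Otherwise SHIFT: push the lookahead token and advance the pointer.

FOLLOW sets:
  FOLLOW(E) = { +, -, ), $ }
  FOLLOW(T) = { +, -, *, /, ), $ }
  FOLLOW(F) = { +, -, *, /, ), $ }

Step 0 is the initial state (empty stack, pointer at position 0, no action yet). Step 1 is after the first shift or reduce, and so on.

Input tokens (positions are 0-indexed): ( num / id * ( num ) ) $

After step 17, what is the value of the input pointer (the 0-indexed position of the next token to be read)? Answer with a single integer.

Step 1: shift (. Stack=[(] ptr=1 lookahead=num remaining=[num / id * ( num ) ) $]
Step 2: shift num. Stack=[( num] ptr=2 lookahead=/ remaining=[/ id * ( num ) ) $]
Step 3: reduce F->num. Stack=[( F] ptr=2 lookahead=/ remaining=[/ id * ( num ) ) $]
Step 4: reduce T->F. Stack=[( T] ptr=2 lookahead=/ remaining=[/ id * ( num ) ) $]
Step 5: shift /. Stack=[( T /] ptr=3 lookahead=id remaining=[id * ( num ) ) $]
Step 6: shift id. Stack=[( T / id] ptr=4 lookahead=* remaining=[* ( num ) ) $]
Step 7: reduce F->id. Stack=[( T / F] ptr=4 lookahead=* remaining=[* ( num ) ) $]
Step 8: reduce T->T / F. Stack=[( T] ptr=4 lookahead=* remaining=[* ( num ) ) $]
Step 9: shift *. Stack=[( T *] ptr=5 lookahead=( remaining=[( num ) ) $]
Step 10: shift (. Stack=[( T * (] ptr=6 lookahead=num remaining=[num ) ) $]
Step 11: shift num. Stack=[( T * ( num] ptr=7 lookahead=) remaining=[) ) $]
Step 12: reduce F->num. Stack=[( T * ( F] ptr=7 lookahead=) remaining=[) ) $]
Step 13: reduce T->F. Stack=[( T * ( T] ptr=7 lookahead=) remaining=[) ) $]
Step 14: reduce E->T. Stack=[( T * ( E] ptr=7 lookahead=) remaining=[) ) $]
Step 15: shift ). Stack=[( T * ( E )] ptr=8 lookahead=) remaining=[) $]
Step 16: reduce F->( E ). Stack=[( T * F] ptr=8 lookahead=) remaining=[) $]
Step 17: reduce T->T * F. Stack=[( T] ptr=8 lookahead=) remaining=[) $]

Answer: 8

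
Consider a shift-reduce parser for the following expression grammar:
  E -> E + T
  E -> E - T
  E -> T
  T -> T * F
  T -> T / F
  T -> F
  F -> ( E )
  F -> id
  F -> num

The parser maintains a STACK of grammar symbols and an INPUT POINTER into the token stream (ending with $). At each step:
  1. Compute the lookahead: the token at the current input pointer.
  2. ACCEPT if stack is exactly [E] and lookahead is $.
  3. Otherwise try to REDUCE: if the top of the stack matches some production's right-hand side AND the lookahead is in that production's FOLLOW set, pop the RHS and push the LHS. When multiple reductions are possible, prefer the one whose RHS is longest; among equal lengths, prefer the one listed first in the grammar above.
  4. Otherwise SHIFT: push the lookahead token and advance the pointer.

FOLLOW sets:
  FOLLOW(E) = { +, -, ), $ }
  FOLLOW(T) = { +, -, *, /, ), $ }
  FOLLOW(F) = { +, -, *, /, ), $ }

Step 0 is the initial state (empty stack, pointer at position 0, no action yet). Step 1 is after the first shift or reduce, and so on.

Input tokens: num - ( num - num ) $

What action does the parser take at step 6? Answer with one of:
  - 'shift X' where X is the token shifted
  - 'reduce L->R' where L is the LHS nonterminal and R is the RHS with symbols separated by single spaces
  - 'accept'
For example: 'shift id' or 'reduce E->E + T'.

Answer: shift (

Derivation:
Step 1: shift num. Stack=[num] ptr=1 lookahead=- remaining=[- ( num - num ) $]
Step 2: reduce F->num. Stack=[F] ptr=1 lookahead=- remaining=[- ( num - num ) $]
Step 3: reduce T->F. Stack=[T] ptr=1 lookahead=- remaining=[- ( num - num ) $]
Step 4: reduce E->T. Stack=[E] ptr=1 lookahead=- remaining=[- ( num - num ) $]
Step 5: shift -. Stack=[E -] ptr=2 lookahead=( remaining=[( num - num ) $]
Step 6: shift (. Stack=[E - (] ptr=3 lookahead=num remaining=[num - num ) $]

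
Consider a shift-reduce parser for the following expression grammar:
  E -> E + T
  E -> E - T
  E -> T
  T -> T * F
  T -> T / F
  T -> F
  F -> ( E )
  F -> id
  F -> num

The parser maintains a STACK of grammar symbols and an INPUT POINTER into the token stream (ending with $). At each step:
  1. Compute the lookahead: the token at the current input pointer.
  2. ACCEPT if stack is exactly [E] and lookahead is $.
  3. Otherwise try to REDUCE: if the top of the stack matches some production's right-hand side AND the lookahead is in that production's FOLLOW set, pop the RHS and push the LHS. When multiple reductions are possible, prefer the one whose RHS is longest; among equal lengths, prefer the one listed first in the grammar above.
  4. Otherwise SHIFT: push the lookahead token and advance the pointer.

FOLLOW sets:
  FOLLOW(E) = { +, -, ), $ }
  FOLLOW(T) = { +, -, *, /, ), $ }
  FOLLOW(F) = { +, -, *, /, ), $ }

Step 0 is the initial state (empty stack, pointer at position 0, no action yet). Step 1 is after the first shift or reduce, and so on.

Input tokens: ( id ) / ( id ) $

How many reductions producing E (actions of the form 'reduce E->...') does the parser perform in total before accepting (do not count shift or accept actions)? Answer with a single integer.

Step 1: shift (. Stack=[(] ptr=1 lookahead=id remaining=[id ) / ( id ) $]
Step 2: shift id. Stack=[( id] ptr=2 lookahead=) remaining=[) / ( id ) $]
Step 3: reduce F->id. Stack=[( F] ptr=2 lookahead=) remaining=[) / ( id ) $]
Step 4: reduce T->F. Stack=[( T] ptr=2 lookahead=) remaining=[) / ( id ) $]
Step 5: reduce E->T. Stack=[( E] ptr=2 lookahead=) remaining=[) / ( id ) $]
Step 6: shift ). Stack=[( E )] ptr=3 lookahead=/ remaining=[/ ( id ) $]
Step 7: reduce F->( E ). Stack=[F] ptr=3 lookahead=/ remaining=[/ ( id ) $]
Step 8: reduce T->F. Stack=[T] ptr=3 lookahead=/ remaining=[/ ( id ) $]
Step 9: shift /. Stack=[T /] ptr=4 lookahead=( remaining=[( id ) $]
Step 10: shift (. Stack=[T / (] ptr=5 lookahead=id remaining=[id ) $]
Step 11: shift id. Stack=[T / ( id] ptr=6 lookahead=) remaining=[) $]
Step 12: reduce F->id. Stack=[T / ( F] ptr=6 lookahead=) remaining=[) $]
Step 13: reduce T->F. Stack=[T / ( T] ptr=6 lookahead=) remaining=[) $]
Step 14: reduce E->T. Stack=[T / ( E] ptr=6 lookahead=) remaining=[) $]
Step 15: shift ). Stack=[T / ( E )] ptr=7 lookahead=$ remaining=[$]
Step 16: reduce F->( E ). Stack=[T / F] ptr=7 lookahead=$ remaining=[$]
Step 17: reduce T->T / F. Stack=[T] ptr=7 lookahead=$ remaining=[$]
Step 18: reduce E->T. Stack=[E] ptr=7 lookahead=$ remaining=[$]
Step 19: accept. Stack=[E] ptr=7 lookahead=$ remaining=[$]

Answer: 3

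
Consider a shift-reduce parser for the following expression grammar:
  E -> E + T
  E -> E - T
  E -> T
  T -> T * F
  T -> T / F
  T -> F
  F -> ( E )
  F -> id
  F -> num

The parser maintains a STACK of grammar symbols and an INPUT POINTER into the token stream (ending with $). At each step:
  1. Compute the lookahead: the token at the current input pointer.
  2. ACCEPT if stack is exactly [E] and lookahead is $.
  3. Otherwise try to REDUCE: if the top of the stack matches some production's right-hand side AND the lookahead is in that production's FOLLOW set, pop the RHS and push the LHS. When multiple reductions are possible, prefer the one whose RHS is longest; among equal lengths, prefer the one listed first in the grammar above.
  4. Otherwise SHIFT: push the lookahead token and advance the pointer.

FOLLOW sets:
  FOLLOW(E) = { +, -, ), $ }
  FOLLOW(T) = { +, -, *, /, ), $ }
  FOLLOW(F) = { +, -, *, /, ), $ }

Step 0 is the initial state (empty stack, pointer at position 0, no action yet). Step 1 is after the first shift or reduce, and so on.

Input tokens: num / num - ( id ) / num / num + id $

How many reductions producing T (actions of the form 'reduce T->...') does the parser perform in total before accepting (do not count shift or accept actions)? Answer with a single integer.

Step 1: shift num. Stack=[num] ptr=1 lookahead=/ remaining=[/ num - ( id ) / num / num + id $]
Step 2: reduce F->num. Stack=[F] ptr=1 lookahead=/ remaining=[/ num - ( id ) / num / num + id $]
Step 3: reduce T->F. Stack=[T] ptr=1 lookahead=/ remaining=[/ num - ( id ) / num / num + id $]
Step 4: shift /. Stack=[T /] ptr=2 lookahead=num remaining=[num - ( id ) / num / num + id $]
Step 5: shift num. Stack=[T / num] ptr=3 lookahead=- remaining=[- ( id ) / num / num + id $]
Step 6: reduce F->num. Stack=[T / F] ptr=3 lookahead=- remaining=[- ( id ) / num / num + id $]
Step 7: reduce T->T / F. Stack=[T] ptr=3 lookahead=- remaining=[- ( id ) / num / num + id $]
Step 8: reduce E->T. Stack=[E] ptr=3 lookahead=- remaining=[- ( id ) / num / num + id $]
Step 9: shift -. Stack=[E -] ptr=4 lookahead=( remaining=[( id ) / num / num + id $]
Step 10: shift (. Stack=[E - (] ptr=5 lookahead=id remaining=[id ) / num / num + id $]
Step 11: shift id. Stack=[E - ( id] ptr=6 lookahead=) remaining=[) / num / num + id $]
Step 12: reduce F->id. Stack=[E - ( F] ptr=6 lookahead=) remaining=[) / num / num + id $]
Step 13: reduce T->F. Stack=[E - ( T] ptr=6 lookahead=) remaining=[) / num / num + id $]
Step 14: reduce E->T. Stack=[E - ( E] ptr=6 lookahead=) remaining=[) / num / num + id $]
Step 15: shift ). Stack=[E - ( E )] ptr=7 lookahead=/ remaining=[/ num / num + id $]
Step 16: reduce F->( E ). Stack=[E - F] ptr=7 lookahead=/ remaining=[/ num / num + id $]
Step 17: reduce T->F. Stack=[E - T] ptr=7 lookahead=/ remaining=[/ num / num + id $]
Step 18: shift /. Stack=[E - T /] ptr=8 lookahead=num remaining=[num / num + id $]
Step 19: shift num. Stack=[E - T / num] ptr=9 lookahead=/ remaining=[/ num + id $]
Step 20: reduce F->num. Stack=[E - T / F] ptr=9 lookahead=/ remaining=[/ num + id $]
Step 21: reduce T->T / F. Stack=[E - T] ptr=9 lookahead=/ remaining=[/ num + id $]
Step 22: shift /. Stack=[E - T /] ptr=10 lookahead=num remaining=[num + id $]
Step 23: shift num. Stack=[E - T / num] ptr=11 lookahead=+ remaining=[+ id $]
Step 24: reduce F->num. Stack=[E - T / F] ptr=11 lookahead=+ remaining=[+ id $]
Step 25: reduce T->T / F. Stack=[E - T] ptr=11 lookahead=+ remaining=[+ id $]
Step 26: reduce E->E - T. Stack=[E] ptr=11 lookahead=+ remaining=[+ id $]
Step 27: shift +. Stack=[E +] ptr=12 lookahead=id remaining=[id $]
Step 28: shift id. Stack=[E + id] ptr=13 lookahead=$ remaining=[$]
Step 29: reduce F->id. Stack=[E + F] ptr=13 lookahead=$ remaining=[$]
Step 30: reduce T->F. Stack=[E + T] ptr=13 lookahead=$ remaining=[$]
Step 31: reduce E->E + T. Stack=[E] ptr=13 lookahead=$ remaining=[$]
Step 32: accept. Stack=[E] ptr=13 lookahead=$ remaining=[$]

Answer: 7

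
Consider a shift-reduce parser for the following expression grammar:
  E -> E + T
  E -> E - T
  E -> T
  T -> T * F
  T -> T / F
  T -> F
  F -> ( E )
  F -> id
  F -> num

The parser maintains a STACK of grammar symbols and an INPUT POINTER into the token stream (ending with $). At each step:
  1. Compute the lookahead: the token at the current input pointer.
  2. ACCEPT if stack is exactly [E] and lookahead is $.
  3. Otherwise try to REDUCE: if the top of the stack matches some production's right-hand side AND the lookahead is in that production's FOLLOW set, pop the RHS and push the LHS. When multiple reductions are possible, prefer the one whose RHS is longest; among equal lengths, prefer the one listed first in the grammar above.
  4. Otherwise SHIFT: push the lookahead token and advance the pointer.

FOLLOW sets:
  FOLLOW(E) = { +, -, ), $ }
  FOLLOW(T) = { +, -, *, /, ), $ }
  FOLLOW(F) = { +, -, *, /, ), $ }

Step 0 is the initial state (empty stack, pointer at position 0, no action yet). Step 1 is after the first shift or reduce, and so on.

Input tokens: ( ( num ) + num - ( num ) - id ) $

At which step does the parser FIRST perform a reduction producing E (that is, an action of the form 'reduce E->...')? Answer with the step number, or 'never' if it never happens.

Answer: 6

Derivation:
Step 1: shift (. Stack=[(] ptr=1 lookahead=( remaining=[( num ) + num - ( num ) - id ) $]
Step 2: shift (. Stack=[( (] ptr=2 lookahead=num remaining=[num ) + num - ( num ) - id ) $]
Step 3: shift num. Stack=[( ( num] ptr=3 lookahead=) remaining=[) + num - ( num ) - id ) $]
Step 4: reduce F->num. Stack=[( ( F] ptr=3 lookahead=) remaining=[) + num - ( num ) - id ) $]
Step 5: reduce T->F. Stack=[( ( T] ptr=3 lookahead=) remaining=[) + num - ( num ) - id ) $]
Step 6: reduce E->T. Stack=[( ( E] ptr=3 lookahead=) remaining=[) + num - ( num ) - id ) $]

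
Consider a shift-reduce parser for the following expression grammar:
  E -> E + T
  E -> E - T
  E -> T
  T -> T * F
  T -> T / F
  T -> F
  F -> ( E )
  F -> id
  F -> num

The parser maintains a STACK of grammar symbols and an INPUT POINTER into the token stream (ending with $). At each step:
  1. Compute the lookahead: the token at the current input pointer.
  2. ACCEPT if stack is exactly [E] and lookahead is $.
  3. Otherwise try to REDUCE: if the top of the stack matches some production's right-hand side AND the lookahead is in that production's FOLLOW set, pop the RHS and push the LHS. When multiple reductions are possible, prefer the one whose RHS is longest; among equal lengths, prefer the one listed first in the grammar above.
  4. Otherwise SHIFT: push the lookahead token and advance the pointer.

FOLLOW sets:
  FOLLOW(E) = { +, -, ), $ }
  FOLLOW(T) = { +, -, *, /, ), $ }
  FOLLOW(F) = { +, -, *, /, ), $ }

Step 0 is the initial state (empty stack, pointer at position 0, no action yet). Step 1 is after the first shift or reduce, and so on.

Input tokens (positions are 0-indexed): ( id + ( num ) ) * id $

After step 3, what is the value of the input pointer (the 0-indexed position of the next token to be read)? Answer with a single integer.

Answer: 2

Derivation:
Step 1: shift (. Stack=[(] ptr=1 lookahead=id remaining=[id + ( num ) ) * id $]
Step 2: shift id. Stack=[( id] ptr=2 lookahead=+ remaining=[+ ( num ) ) * id $]
Step 3: reduce F->id. Stack=[( F] ptr=2 lookahead=+ remaining=[+ ( num ) ) * id $]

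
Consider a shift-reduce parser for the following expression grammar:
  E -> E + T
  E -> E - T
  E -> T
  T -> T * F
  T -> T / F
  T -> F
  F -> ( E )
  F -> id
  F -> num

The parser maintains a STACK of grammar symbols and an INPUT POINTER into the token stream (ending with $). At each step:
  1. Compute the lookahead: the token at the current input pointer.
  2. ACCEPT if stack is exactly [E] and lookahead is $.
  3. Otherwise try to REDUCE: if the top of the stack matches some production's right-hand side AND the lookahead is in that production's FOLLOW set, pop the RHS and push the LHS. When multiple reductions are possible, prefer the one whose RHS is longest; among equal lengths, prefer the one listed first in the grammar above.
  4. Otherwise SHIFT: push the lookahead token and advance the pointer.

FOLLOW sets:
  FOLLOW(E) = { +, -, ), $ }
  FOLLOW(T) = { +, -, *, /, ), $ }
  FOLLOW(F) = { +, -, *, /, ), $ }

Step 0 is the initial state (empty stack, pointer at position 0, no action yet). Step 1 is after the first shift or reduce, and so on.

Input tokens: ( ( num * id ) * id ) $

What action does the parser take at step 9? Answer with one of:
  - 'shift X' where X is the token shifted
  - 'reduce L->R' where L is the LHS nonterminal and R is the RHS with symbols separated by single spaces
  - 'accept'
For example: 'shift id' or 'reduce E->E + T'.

Answer: reduce T->T * F

Derivation:
Step 1: shift (. Stack=[(] ptr=1 lookahead=( remaining=[( num * id ) * id ) $]
Step 2: shift (. Stack=[( (] ptr=2 lookahead=num remaining=[num * id ) * id ) $]
Step 3: shift num. Stack=[( ( num] ptr=3 lookahead=* remaining=[* id ) * id ) $]
Step 4: reduce F->num. Stack=[( ( F] ptr=3 lookahead=* remaining=[* id ) * id ) $]
Step 5: reduce T->F. Stack=[( ( T] ptr=3 lookahead=* remaining=[* id ) * id ) $]
Step 6: shift *. Stack=[( ( T *] ptr=4 lookahead=id remaining=[id ) * id ) $]
Step 7: shift id. Stack=[( ( T * id] ptr=5 lookahead=) remaining=[) * id ) $]
Step 8: reduce F->id. Stack=[( ( T * F] ptr=5 lookahead=) remaining=[) * id ) $]
Step 9: reduce T->T * F. Stack=[( ( T] ptr=5 lookahead=) remaining=[) * id ) $]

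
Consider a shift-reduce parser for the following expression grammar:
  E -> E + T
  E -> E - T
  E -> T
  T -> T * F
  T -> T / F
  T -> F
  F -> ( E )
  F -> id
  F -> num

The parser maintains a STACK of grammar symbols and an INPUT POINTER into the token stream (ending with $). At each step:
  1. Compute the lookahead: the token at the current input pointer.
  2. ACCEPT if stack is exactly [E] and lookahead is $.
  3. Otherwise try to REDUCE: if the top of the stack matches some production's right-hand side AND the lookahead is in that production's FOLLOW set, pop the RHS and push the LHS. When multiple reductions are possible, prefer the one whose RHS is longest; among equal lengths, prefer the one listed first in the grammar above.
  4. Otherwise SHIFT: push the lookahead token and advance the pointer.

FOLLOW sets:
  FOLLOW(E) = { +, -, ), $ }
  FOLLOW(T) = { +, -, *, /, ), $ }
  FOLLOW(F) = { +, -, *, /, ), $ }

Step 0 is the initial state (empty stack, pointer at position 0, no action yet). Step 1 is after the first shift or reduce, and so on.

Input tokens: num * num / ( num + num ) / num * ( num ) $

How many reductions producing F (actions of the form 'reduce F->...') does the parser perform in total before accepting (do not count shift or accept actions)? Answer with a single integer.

Step 1: shift num. Stack=[num] ptr=1 lookahead=* remaining=[* num / ( num + num ) / num * ( num ) $]
Step 2: reduce F->num. Stack=[F] ptr=1 lookahead=* remaining=[* num / ( num + num ) / num * ( num ) $]
Step 3: reduce T->F. Stack=[T] ptr=1 lookahead=* remaining=[* num / ( num + num ) / num * ( num ) $]
Step 4: shift *. Stack=[T *] ptr=2 lookahead=num remaining=[num / ( num + num ) / num * ( num ) $]
Step 5: shift num. Stack=[T * num] ptr=3 lookahead=/ remaining=[/ ( num + num ) / num * ( num ) $]
Step 6: reduce F->num. Stack=[T * F] ptr=3 lookahead=/ remaining=[/ ( num + num ) / num * ( num ) $]
Step 7: reduce T->T * F. Stack=[T] ptr=3 lookahead=/ remaining=[/ ( num + num ) / num * ( num ) $]
Step 8: shift /. Stack=[T /] ptr=4 lookahead=( remaining=[( num + num ) / num * ( num ) $]
Step 9: shift (. Stack=[T / (] ptr=5 lookahead=num remaining=[num + num ) / num * ( num ) $]
Step 10: shift num. Stack=[T / ( num] ptr=6 lookahead=+ remaining=[+ num ) / num * ( num ) $]
Step 11: reduce F->num. Stack=[T / ( F] ptr=6 lookahead=+ remaining=[+ num ) / num * ( num ) $]
Step 12: reduce T->F. Stack=[T / ( T] ptr=6 lookahead=+ remaining=[+ num ) / num * ( num ) $]
Step 13: reduce E->T. Stack=[T / ( E] ptr=6 lookahead=+ remaining=[+ num ) / num * ( num ) $]
Step 14: shift +. Stack=[T / ( E +] ptr=7 lookahead=num remaining=[num ) / num * ( num ) $]
Step 15: shift num. Stack=[T / ( E + num] ptr=8 lookahead=) remaining=[) / num * ( num ) $]
Step 16: reduce F->num. Stack=[T / ( E + F] ptr=8 lookahead=) remaining=[) / num * ( num ) $]
Step 17: reduce T->F. Stack=[T / ( E + T] ptr=8 lookahead=) remaining=[) / num * ( num ) $]
Step 18: reduce E->E + T. Stack=[T / ( E] ptr=8 lookahead=) remaining=[) / num * ( num ) $]
Step 19: shift ). Stack=[T / ( E )] ptr=9 lookahead=/ remaining=[/ num * ( num ) $]
Step 20: reduce F->( E ). Stack=[T / F] ptr=9 lookahead=/ remaining=[/ num * ( num ) $]
Step 21: reduce T->T / F. Stack=[T] ptr=9 lookahead=/ remaining=[/ num * ( num ) $]
Step 22: shift /. Stack=[T /] ptr=10 lookahead=num remaining=[num * ( num ) $]
Step 23: shift num. Stack=[T / num] ptr=11 lookahead=* remaining=[* ( num ) $]
Step 24: reduce F->num. Stack=[T / F] ptr=11 lookahead=* remaining=[* ( num ) $]
Step 25: reduce T->T / F. Stack=[T] ptr=11 lookahead=* remaining=[* ( num ) $]
Step 26: shift *. Stack=[T *] ptr=12 lookahead=( remaining=[( num ) $]
Step 27: shift (. Stack=[T * (] ptr=13 lookahead=num remaining=[num ) $]
Step 28: shift num. Stack=[T * ( num] ptr=14 lookahead=) remaining=[) $]
Step 29: reduce F->num. Stack=[T * ( F] ptr=14 lookahead=) remaining=[) $]
Step 30: reduce T->F. Stack=[T * ( T] ptr=14 lookahead=) remaining=[) $]
Step 31: reduce E->T. Stack=[T * ( E] ptr=14 lookahead=) remaining=[) $]
Step 32: shift ). Stack=[T * ( E )] ptr=15 lookahead=$ remaining=[$]
Step 33: reduce F->( E ). Stack=[T * F] ptr=15 lookahead=$ remaining=[$]
Step 34: reduce T->T * F. Stack=[T] ptr=15 lookahead=$ remaining=[$]
Step 35: reduce E->T. Stack=[E] ptr=15 lookahead=$ remaining=[$]
Step 36: accept. Stack=[E] ptr=15 lookahead=$ remaining=[$]

Answer: 8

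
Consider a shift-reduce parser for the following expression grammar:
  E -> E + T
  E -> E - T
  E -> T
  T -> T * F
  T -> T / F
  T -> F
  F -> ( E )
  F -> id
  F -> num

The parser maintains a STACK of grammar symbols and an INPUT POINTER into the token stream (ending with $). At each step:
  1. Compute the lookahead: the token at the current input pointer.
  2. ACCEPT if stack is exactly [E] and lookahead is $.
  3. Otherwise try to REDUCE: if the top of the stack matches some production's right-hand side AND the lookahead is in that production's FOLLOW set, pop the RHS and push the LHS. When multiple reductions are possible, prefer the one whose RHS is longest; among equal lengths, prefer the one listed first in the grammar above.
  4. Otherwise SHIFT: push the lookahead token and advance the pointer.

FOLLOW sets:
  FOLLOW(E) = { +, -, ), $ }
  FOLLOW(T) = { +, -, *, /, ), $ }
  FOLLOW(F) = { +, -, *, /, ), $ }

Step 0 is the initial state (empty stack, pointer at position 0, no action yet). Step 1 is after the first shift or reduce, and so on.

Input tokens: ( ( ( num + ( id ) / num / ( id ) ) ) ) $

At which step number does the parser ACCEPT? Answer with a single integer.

Answer: 43

Derivation:
Step 1: shift (. Stack=[(] ptr=1 lookahead=( remaining=[( ( num + ( id ) / num / ( id ) ) ) ) $]
Step 2: shift (. Stack=[( (] ptr=2 lookahead=( remaining=[( num + ( id ) / num / ( id ) ) ) ) $]
Step 3: shift (. Stack=[( ( (] ptr=3 lookahead=num remaining=[num + ( id ) / num / ( id ) ) ) ) $]
Step 4: shift num. Stack=[( ( ( num] ptr=4 lookahead=+ remaining=[+ ( id ) / num / ( id ) ) ) ) $]
Step 5: reduce F->num. Stack=[( ( ( F] ptr=4 lookahead=+ remaining=[+ ( id ) / num / ( id ) ) ) ) $]
Step 6: reduce T->F. Stack=[( ( ( T] ptr=4 lookahead=+ remaining=[+ ( id ) / num / ( id ) ) ) ) $]
Step 7: reduce E->T. Stack=[( ( ( E] ptr=4 lookahead=+ remaining=[+ ( id ) / num / ( id ) ) ) ) $]
Step 8: shift +. Stack=[( ( ( E +] ptr=5 lookahead=( remaining=[( id ) / num / ( id ) ) ) ) $]
Step 9: shift (. Stack=[( ( ( E + (] ptr=6 lookahead=id remaining=[id ) / num / ( id ) ) ) ) $]
Step 10: shift id. Stack=[( ( ( E + ( id] ptr=7 lookahead=) remaining=[) / num / ( id ) ) ) ) $]
Step 11: reduce F->id. Stack=[( ( ( E + ( F] ptr=7 lookahead=) remaining=[) / num / ( id ) ) ) ) $]
Step 12: reduce T->F. Stack=[( ( ( E + ( T] ptr=7 lookahead=) remaining=[) / num / ( id ) ) ) ) $]
Step 13: reduce E->T. Stack=[( ( ( E + ( E] ptr=7 lookahead=) remaining=[) / num / ( id ) ) ) ) $]
Step 14: shift ). Stack=[( ( ( E + ( E )] ptr=8 lookahead=/ remaining=[/ num / ( id ) ) ) ) $]
Step 15: reduce F->( E ). Stack=[( ( ( E + F] ptr=8 lookahead=/ remaining=[/ num / ( id ) ) ) ) $]
Step 16: reduce T->F. Stack=[( ( ( E + T] ptr=8 lookahead=/ remaining=[/ num / ( id ) ) ) ) $]
Step 17: shift /. Stack=[( ( ( E + T /] ptr=9 lookahead=num remaining=[num / ( id ) ) ) ) $]
Step 18: shift num. Stack=[( ( ( E + T / num] ptr=10 lookahead=/ remaining=[/ ( id ) ) ) ) $]
Step 19: reduce F->num. Stack=[( ( ( E + T / F] ptr=10 lookahead=/ remaining=[/ ( id ) ) ) ) $]
Step 20: reduce T->T / F. Stack=[( ( ( E + T] ptr=10 lookahead=/ remaining=[/ ( id ) ) ) ) $]
Step 21: shift /. Stack=[( ( ( E + T /] ptr=11 lookahead=( remaining=[( id ) ) ) ) $]
Step 22: shift (. Stack=[( ( ( E + T / (] ptr=12 lookahead=id remaining=[id ) ) ) ) $]
Step 23: shift id. Stack=[( ( ( E + T / ( id] ptr=13 lookahead=) remaining=[) ) ) ) $]
Step 24: reduce F->id. Stack=[( ( ( E + T / ( F] ptr=13 lookahead=) remaining=[) ) ) ) $]
Step 25: reduce T->F. Stack=[( ( ( E + T / ( T] ptr=13 lookahead=) remaining=[) ) ) ) $]
Step 26: reduce E->T. Stack=[( ( ( E + T / ( E] ptr=13 lookahead=) remaining=[) ) ) ) $]
Step 27: shift ). Stack=[( ( ( E + T / ( E )] ptr=14 lookahead=) remaining=[) ) ) $]
Step 28: reduce F->( E ). Stack=[( ( ( E + T / F] ptr=14 lookahead=) remaining=[) ) ) $]
Step 29: reduce T->T / F. Stack=[( ( ( E + T] ptr=14 lookahead=) remaining=[) ) ) $]
Step 30: reduce E->E + T. Stack=[( ( ( E] ptr=14 lookahead=) remaining=[) ) ) $]
Step 31: shift ). Stack=[( ( ( E )] ptr=15 lookahead=) remaining=[) ) $]
Step 32: reduce F->( E ). Stack=[( ( F] ptr=15 lookahead=) remaining=[) ) $]
Step 33: reduce T->F. Stack=[( ( T] ptr=15 lookahead=) remaining=[) ) $]
Step 34: reduce E->T. Stack=[( ( E] ptr=15 lookahead=) remaining=[) ) $]
Step 35: shift ). Stack=[( ( E )] ptr=16 lookahead=) remaining=[) $]
Step 36: reduce F->( E ). Stack=[( F] ptr=16 lookahead=) remaining=[) $]
Step 37: reduce T->F. Stack=[( T] ptr=16 lookahead=) remaining=[) $]
Step 38: reduce E->T. Stack=[( E] ptr=16 lookahead=) remaining=[) $]
Step 39: shift ). Stack=[( E )] ptr=17 lookahead=$ remaining=[$]
Step 40: reduce F->( E ). Stack=[F] ptr=17 lookahead=$ remaining=[$]
Step 41: reduce T->F. Stack=[T] ptr=17 lookahead=$ remaining=[$]
Step 42: reduce E->T. Stack=[E] ptr=17 lookahead=$ remaining=[$]
Step 43: accept. Stack=[E] ptr=17 lookahead=$ remaining=[$]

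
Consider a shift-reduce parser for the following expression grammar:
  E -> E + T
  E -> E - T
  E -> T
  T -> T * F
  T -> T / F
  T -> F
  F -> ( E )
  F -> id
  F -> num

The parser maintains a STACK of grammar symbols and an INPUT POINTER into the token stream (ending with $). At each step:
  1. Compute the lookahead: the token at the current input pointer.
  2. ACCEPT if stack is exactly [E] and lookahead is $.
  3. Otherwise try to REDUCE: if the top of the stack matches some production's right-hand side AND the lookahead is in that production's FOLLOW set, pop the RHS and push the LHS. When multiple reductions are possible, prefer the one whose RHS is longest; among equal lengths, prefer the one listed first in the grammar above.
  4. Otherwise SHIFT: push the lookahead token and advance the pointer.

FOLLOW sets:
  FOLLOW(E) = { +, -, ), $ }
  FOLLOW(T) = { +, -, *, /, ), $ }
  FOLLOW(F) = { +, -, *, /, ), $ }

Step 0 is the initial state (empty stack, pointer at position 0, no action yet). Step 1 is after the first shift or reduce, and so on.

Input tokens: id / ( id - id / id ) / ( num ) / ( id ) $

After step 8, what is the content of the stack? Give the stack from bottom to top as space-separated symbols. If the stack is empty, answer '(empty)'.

Answer: T / ( T

Derivation:
Step 1: shift id. Stack=[id] ptr=1 lookahead=/ remaining=[/ ( id - id / id ) / ( num ) / ( id ) $]
Step 2: reduce F->id. Stack=[F] ptr=1 lookahead=/ remaining=[/ ( id - id / id ) / ( num ) / ( id ) $]
Step 3: reduce T->F. Stack=[T] ptr=1 lookahead=/ remaining=[/ ( id - id / id ) / ( num ) / ( id ) $]
Step 4: shift /. Stack=[T /] ptr=2 lookahead=( remaining=[( id - id / id ) / ( num ) / ( id ) $]
Step 5: shift (. Stack=[T / (] ptr=3 lookahead=id remaining=[id - id / id ) / ( num ) / ( id ) $]
Step 6: shift id. Stack=[T / ( id] ptr=4 lookahead=- remaining=[- id / id ) / ( num ) / ( id ) $]
Step 7: reduce F->id. Stack=[T / ( F] ptr=4 lookahead=- remaining=[- id / id ) / ( num ) / ( id ) $]
Step 8: reduce T->F. Stack=[T / ( T] ptr=4 lookahead=- remaining=[- id / id ) / ( num ) / ( id ) $]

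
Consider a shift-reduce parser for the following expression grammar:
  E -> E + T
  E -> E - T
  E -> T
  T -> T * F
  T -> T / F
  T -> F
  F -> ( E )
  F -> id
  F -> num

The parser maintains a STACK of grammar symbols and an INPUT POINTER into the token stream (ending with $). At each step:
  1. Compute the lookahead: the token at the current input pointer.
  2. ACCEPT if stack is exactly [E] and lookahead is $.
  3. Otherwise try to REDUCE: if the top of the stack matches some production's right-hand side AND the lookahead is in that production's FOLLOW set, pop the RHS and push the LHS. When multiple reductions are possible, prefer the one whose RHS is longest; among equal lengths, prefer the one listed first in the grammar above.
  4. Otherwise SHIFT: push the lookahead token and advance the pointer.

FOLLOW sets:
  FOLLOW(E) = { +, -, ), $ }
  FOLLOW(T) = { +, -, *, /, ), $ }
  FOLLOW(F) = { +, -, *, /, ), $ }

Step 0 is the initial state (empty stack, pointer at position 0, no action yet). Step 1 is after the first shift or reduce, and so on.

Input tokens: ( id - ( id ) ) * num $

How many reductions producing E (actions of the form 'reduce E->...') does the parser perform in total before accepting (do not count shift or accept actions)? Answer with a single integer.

Step 1: shift (. Stack=[(] ptr=1 lookahead=id remaining=[id - ( id ) ) * num $]
Step 2: shift id. Stack=[( id] ptr=2 lookahead=- remaining=[- ( id ) ) * num $]
Step 3: reduce F->id. Stack=[( F] ptr=2 lookahead=- remaining=[- ( id ) ) * num $]
Step 4: reduce T->F. Stack=[( T] ptr=2 lookahead=- remaining=[- ( id ) ) * num $]
Step 5: reduce E->T. Stack=[( E] ptr=2 lookahead=- remaining=[- ( id ) ) * num $]
Step 6: shift -. Stack=[( E -] ptr=3 lookahead=( remaining=[( id ) ) * num $]
Step 7: shift (. Stack=[( E - (] ptr=4 lookahead=id remaining=[id ) ) * num $]
Step 8: shift id. Stack=[( E - ( id] ptr=5 lookahead=) remaining=[) ) * num $]
Step 9: reduce F->id. Stack=[( E - ( F] ptr=5 lookahead=) remaining=[) ) * num $]
Step 10: reduce T->F. Stack=[( E - ( T] ptr=5 lookahead=) remaining=[) ) * num $]
Step 11: reduce E->T. Stack=[( E - ( E] ptr=5 lookahead=) remaining=[) ) * num $]
Step 12: shift ). Stack=[( E - ( E )] ptr=6 lookahead=) remaining=[) * num $]
Step 13: reduce F->( E ). Stack=[( E - F] ptr=6 lookahead=) remaining=[) * num $]
Step 14: reduce T->F. Stack=[( E - T] ptr=6 lookahead=) remaining=[) * num $]
Step 15: reduce E->E - T. Stack=[( E] ptr=6 lookahead=) remaining=[) * num $]
Step 16: shift ). Stack=[( E )] ptr=7 lookahead=* remaining=[* num $]
Step 17: reduce F->( E ). Stack=[F] ptr=7 lookahead=* remaining=[* num $]
Step 18: reduce T->F. Stack=[T] ptr=7 lookahead=* remaining=[* num $]
Step 19: shift *. Stack=[T *] ptr=8 lookahead=num remaining=[num $]
Step 20: shift num. Stack=[T * num] ptr=9 lookahead=$ remaining=[$]
Step 21: reduce F->num. Stack=[T * F] ptr=9 lookahead=$ remaining=[$]
Step 22: reduce T->T * F. Stack=[T] ptr=9 lookahead=$ remaining=[$]
Step 23: reduce E->T. Stack=[E] ptr=9 lookahead=$ remaining=[$]
Step 24: accept. Stack=[E] ptr=9 lookahead=$ remaining=[$]

Answer: 4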